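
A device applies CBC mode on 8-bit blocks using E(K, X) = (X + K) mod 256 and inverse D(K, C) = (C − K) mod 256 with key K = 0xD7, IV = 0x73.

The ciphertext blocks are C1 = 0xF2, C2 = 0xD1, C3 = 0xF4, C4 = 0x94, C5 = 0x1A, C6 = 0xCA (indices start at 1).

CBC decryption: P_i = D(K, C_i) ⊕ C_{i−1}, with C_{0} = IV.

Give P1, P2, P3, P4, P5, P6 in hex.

P1: D(K, 0xF2) = 0x1B; 0x1B ⊕ 0x73 = 0x68.
P2: D(K, 0xD1) = 0xFA; 0xFA ⊕ 0xF2 = 0x08.
P3: D(K, 0xF4) = 0x1D; 0x1D ⊕ 0xD1 = 0xCC.
P4: D(K, 0x94) = 0xBD; 0xBD ⊕ 0xF4 = 0x49.
P5: D(K, 0x1A) = 0x43; 0x43 ⊕ 0x94 = 0xD7.
P6: D(K, 0xCA) = 0xF3; 0xF3 ⊕ 0x1A = 0xE9.

P1 = 0x68, P2 = 0x08, P3 = 0xCC, P4 = 0x49, P5 = 0xD7, P6 = 0xE9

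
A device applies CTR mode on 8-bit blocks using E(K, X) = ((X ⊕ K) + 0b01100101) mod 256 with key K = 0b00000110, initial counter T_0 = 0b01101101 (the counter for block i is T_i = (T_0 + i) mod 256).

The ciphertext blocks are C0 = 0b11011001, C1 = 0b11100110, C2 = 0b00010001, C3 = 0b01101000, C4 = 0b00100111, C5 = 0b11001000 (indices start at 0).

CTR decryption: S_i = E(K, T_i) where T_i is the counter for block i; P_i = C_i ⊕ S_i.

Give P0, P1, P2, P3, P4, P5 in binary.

P0 = 0b00001001, P1 = 0b00101011, P2 = 0b11011111, P3 = 0b10110011, P4 = 0b11111011, P5 = 0b00010001

P0: T = 0b01101101, S = E(K, T) = 0b11010000; 0b11011001 ⊕ 0b11010000 = 0b00001001.
P1: T = 0b01101110, S = E(K, T) = 0b11001101; 0b11100110 ⊕ 0b11001101 = 0b00101011.
P2: T = 0b01101111, S = E(K, T) = 0b11001110; 0b00010001 ⊕ 0b11001110 = 0b11011111.
P3: T = 0b01110000, S = E(K, T) = 0b11011011; 0b01101000 ⊕ 0b11011011 = 0b10110011.
P4: T = 0b01110001, S = E(K, T) = 0b11011100; 0b00100111 ⊕ 0b11011100 = 0b11111011.
P5: T = 0b01110010, S = E(K, T) = 0b11011001; 0b11001000 ⊕ 0b11011001 = 0b00010001.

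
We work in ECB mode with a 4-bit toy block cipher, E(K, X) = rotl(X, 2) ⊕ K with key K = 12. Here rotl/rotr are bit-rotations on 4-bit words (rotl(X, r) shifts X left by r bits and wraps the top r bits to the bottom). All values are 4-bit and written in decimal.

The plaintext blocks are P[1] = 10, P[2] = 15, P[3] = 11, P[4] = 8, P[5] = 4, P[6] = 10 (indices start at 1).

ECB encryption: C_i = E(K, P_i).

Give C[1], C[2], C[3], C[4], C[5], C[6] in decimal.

C[1]: E(K, 10) = 6.
C[2]: E(K, 15) = 3.
C[3]: E(K, 11) = 2.
C[4]: E(K, 8) = 14.
C[5]: E(K, 4) = 13.
C[6]: E(K, 10) = 6.

C[1] = 6, C[2] = 3, C[3] = 2, C[4] = 14, C[5] = 13, C[6] = 6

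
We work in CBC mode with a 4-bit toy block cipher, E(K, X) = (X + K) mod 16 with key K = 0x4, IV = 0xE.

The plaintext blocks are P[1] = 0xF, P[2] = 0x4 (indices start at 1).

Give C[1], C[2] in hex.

CBC encryption: C_i = E(K, P_i ⊕ C_{i−1}), with C_{0} = IV.
C[1]: P[1] ⊕ 0xE = 0x1; E(K, 0x1) = 0x5.
C[2]: P[2] ⊕ 0x5 = 0x1; E(K, 0x1) = 0x5.

C[1] = 0x5, C[2] = 0x5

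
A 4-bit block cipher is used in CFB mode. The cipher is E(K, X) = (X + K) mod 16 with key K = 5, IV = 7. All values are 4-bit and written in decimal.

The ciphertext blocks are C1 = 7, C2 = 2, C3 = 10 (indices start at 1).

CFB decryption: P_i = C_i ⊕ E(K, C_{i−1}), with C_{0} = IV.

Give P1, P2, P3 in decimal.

P1: E(K, 7) = 12; 7 ⊕ 12 = 11.
P2: E(K, 7) = 12; 2 ⊕ 12 = 14.
P3: E(K, 2) = 7; 10 ⊕ 7 = 13.

P1 = 11, P2 = 14, P3 = 13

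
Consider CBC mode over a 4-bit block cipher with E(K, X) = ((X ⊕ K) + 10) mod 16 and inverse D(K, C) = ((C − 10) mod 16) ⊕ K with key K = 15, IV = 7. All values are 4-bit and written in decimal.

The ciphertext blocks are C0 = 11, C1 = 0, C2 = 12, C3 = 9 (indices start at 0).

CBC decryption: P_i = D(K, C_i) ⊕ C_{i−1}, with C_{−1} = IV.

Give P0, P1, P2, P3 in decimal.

P0: D(K, 11) = 14; 14 ⊕ 7 = 9.
P1: D(K, 0) = 9; 9 ⊕ 11 = 2.
P2: D(K, 12) = 13; 13 ⊕ 0 = 13.
P3: D(K, 9) = 0; 0 ⊕ 12 = 12.

P0 = 9, P1 = 2, P2 = 13, P3 = 12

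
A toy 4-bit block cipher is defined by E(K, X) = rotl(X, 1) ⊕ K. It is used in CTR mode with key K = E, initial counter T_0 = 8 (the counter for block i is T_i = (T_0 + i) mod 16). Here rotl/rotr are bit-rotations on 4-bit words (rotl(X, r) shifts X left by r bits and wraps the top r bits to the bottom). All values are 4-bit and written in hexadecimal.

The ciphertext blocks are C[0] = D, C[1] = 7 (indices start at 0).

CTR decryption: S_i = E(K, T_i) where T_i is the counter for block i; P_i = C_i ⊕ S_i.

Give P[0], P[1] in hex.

P[0] = 2, P[1] = A

P[0]: T = 8, S = E(K, T) = F; D ⊕ F = 2.
P[1]: T = 9, S = E(K, T) = D; 7 ⊕ D = A.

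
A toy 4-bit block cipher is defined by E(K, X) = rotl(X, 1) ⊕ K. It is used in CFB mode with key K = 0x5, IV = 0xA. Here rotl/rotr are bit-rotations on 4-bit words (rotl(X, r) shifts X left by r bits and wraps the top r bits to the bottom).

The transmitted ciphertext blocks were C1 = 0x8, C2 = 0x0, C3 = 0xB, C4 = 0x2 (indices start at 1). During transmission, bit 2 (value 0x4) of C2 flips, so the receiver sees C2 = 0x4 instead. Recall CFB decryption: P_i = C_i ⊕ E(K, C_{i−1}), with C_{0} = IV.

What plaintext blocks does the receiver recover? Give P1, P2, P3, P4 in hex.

Only C2 changed, to 0x4. In CFB, a change in C_i flips the same bit in P_i and garbles P_{i+1}. Decrypting the received ciphertext:
P1: E(K, 0xA) = 0x0; 0x8 ⊕ 0x0 = 0x8.
P2: E(K, 0x8) = 0x4; 0x4 ⊕ 0x4 = 0x0.
P3: E(K, 0x4) = 0xD; 0xB ⊕ 0xD = 0x6.
P4: E(K, 0xB) = 0x2; 0x2 ⊕ 0x2 = 0x0.
Blocks that differ from the original plaintext: P2, P3.

P1 = 0x8, P2 = 0x0, P3 = 0x6, P4 = 0x0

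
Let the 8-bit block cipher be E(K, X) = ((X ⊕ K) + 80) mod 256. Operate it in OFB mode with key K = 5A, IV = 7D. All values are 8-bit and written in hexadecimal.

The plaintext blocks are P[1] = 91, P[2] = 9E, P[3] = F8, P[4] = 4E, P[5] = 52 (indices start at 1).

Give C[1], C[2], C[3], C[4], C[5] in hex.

OFB encryption: S_i = E(K, S_{i−1}) with S_{0} = IV; C_i = P_i ⊕ S_i.
C[1]: S = E(K, 7D) = A7; 91 ⊕ A7 = 36.
C[2]: S = E(K, A7) = 7D; 9E ⊕ 7D = E3.
C[3]: S = E(K, 7D) = A7; F8 ⊕ A7 = 5F.
C[4]: S = E(K, A7) = 7D; 4E ⊕ 7D = 33.
C[5]: S = E(K, 7D) = A7; 52 ⊕ A7 = F5.

C[1] = 36, C[2] = E3, C[3] = 5F, C[4] = 33, C[5] = F5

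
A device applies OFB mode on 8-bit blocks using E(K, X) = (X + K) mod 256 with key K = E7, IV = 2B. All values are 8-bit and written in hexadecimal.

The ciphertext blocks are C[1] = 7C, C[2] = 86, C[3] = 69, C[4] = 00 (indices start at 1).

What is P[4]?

OFB decryption: S_i = E(K, S_{i−1}) with S_{0} = IV; P_i = C_i ⊕ S_i.
P[1]: S = E(K, 2B) = 12; 7C ⊕ 12 = 6E.
P[2]: S = E(K, 12) = F9; 86 ⊕ F9 = 7F.
P[3]: S = E(K, F9) = E0; 69 ⊕ E0 = 89.
P[4]: S = E(K, E0) = C7; 00 ⊕ C7 = C7.

P[4] = C7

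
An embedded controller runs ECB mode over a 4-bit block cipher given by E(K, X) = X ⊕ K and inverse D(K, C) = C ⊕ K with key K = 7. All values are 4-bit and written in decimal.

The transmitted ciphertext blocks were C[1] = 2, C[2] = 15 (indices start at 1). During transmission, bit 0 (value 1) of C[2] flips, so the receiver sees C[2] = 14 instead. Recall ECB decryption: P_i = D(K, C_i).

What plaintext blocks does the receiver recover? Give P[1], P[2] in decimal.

Only C[2] changed, to 14. In ECB, a change in C_i affects only P_i. Decrypting the received ciphertext:
P[1]: D(K, 2) = 5.
P[2]: D(K, 14) = 9.
Blocks that differ from the original plaintext: P[2].

P[1] = 5, P[2] = 9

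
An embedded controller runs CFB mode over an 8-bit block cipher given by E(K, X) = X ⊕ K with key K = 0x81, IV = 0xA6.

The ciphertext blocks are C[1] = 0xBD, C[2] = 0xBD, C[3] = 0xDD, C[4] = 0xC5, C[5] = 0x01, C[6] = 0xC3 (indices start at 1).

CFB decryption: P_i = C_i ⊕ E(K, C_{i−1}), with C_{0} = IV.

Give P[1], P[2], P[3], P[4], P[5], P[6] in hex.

P[1]: E(K, 0xA6) = 0x27; 0xBD ⊕ 0x27 = 0x9A.
P[2]: E(K, 0xBD) = 0x3C; 0xBD ⊕ 0x3C = 0x81.
P[3]: E(K, 0xBD) = 0x3C; 0xDD ⊕ 0x3C = 0xE1.
P[4]: E(K, 0xDD) = 0x5C; 0xC5 ⊕ 0x5C = 0x99.
P[5]: E(K, 0xC5) = 0x44; 0x01 ⊕ 0x44 = 0x45.
P[6]: E(K, 0x01) = 0x80; 0xC3 ⊕ 0x80 = 0x43.

P[1] = 0x9A, P[2] = 0x81, P[3] = 0xE1, P[4] = 0x99, P[5] = 0x45, P[6] = 0x43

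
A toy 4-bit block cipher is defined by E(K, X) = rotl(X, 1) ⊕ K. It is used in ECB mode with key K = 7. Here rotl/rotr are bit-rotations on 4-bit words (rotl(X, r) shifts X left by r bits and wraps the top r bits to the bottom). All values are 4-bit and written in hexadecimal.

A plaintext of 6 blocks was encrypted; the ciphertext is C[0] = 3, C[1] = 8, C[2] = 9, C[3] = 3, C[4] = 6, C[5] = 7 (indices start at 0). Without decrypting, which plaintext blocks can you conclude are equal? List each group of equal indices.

ECB encrypts each block independently with the same key, so equal ciphertext blocks imply equal plaintext blocks.
C[0] = C[3] = 3, so P[0] = P[3].

P[0] = P[3]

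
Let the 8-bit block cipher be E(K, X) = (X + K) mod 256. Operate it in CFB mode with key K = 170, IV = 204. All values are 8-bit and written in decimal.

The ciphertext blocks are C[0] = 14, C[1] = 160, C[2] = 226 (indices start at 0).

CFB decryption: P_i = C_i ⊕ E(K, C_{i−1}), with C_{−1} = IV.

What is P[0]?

P[0] = 120

P[0]: E(K, 204) = 118; 14 ⊕ 118 = 120.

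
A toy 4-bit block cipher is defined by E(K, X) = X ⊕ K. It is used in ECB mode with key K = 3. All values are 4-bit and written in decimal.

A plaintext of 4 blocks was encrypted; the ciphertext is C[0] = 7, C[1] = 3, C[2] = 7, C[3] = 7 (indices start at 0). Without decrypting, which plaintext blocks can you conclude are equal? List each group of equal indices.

P[0] = P[2] = P[3]

ECB encrypts each block independently with the same key, so equal ciphertext blocks imply equal plaintext blocks.
C[0] = C[2] = C[3] = 7, so P[0] = P[2] = P[3].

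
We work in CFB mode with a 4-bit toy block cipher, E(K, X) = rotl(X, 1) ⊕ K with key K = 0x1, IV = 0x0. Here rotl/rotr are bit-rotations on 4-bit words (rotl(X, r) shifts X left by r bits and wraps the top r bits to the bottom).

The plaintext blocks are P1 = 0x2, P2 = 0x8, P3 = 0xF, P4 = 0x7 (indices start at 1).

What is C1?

C1 = 0x3

CFB encryption: C_i = P_i ⊕ E(K, C_{i−1}), with C_{0} = IV.
C1: E(K, 0x0) = 0x1; 0x2 ⊕ 0x1 = 0x3.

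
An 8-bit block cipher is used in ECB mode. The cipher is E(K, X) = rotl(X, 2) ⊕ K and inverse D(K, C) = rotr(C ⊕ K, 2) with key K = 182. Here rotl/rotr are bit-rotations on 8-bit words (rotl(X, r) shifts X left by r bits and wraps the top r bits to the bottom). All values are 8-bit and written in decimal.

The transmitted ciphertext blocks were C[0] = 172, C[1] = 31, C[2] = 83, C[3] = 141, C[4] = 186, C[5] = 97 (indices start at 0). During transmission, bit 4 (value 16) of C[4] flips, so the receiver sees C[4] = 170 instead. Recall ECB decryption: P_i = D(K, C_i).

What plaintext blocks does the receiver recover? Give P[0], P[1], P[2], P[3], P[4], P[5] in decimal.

Only C[4] changed, to 170. In ECB, a change in C_i affects only P_i. Decrypting the received ciphertext:
P[0]: D(K, 172) = 134.
P[1]: D(K, 31) = 106.
P[2]: D(K, 83) = 121.
P[3]: D(K, 141) = 206.
P[4]: D(K, 170) = 7.
P[5]: D(K, 97) = 245.
Blocks that differ from the original plaintext: P[4].

P[0] = 134, P[1] = 106, P[2] = 121, P[3] = 206, P[4] = 7, P[5] = 245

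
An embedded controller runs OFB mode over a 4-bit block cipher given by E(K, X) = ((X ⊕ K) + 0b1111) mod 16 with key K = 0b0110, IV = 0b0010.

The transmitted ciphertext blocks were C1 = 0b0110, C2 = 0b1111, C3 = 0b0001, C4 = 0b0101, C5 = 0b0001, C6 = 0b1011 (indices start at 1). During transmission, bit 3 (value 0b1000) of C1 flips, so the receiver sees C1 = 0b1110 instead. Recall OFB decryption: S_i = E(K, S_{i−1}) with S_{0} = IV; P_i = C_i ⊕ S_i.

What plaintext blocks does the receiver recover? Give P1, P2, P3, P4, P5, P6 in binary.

Only C1 changed, to 0b1110. In OFB, a change in C_i flips the same bit in P_i only; the keystream is unaffected. Decrypting the received ciphertext:
P1: S = E(K, 0b0010) = 0b0011; 0b1110 ⊕ 0b0011 = 0b1101.
P2: S = E(K, 0b0011) = 0b0100; 0b1111 ⊕ 0b0100 = 0b1011.
P3: S = E(K, 0b0100) = 0b0001; 0b0001 ⊕ 0b0001 = 0b0000.
P4: S = E(K, 0b0001) = 0b0110; 0b0101 ⊕ 0b0110 = 0b0011.
P5: S = E(K, 0b0110) = 0b1111; 0b0001 ⊕ 0b1111 = 0b1110.
P6: S = E(K, 0b1111) = 0b1000; 0b1011 ⊕ 0b1000 = 0b0011.
Blocks that differ from the original plaintext: P1.

P1 = 0b1101, P2 = 0b1011, P3 = 0b0000, P4 = 0b0011, P5 = 0b1110, P6 = 0b0011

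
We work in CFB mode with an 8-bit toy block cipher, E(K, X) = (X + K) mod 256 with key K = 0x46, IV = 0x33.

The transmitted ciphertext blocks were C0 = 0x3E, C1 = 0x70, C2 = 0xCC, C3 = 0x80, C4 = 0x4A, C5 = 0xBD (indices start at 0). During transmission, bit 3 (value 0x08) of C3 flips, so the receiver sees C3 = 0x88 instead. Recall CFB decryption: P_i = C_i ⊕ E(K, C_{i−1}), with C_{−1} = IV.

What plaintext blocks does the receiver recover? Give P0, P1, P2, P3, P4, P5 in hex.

P0 = 0x47, P1 = 0xF4, P2 = 0x7A, P3 = 0x9A, P4 = 0x84, P5 = 0x2D

Only C3 changed, to 0x88. In CFB, a change in C_i flips the same bit in P_i and garbles P_{i+1}. Decrypting the received ciphertext:
P0: E(K, 0x33) = 0x79; 0x3E ⊕ 0x79 = 0x47.
P1: E(K, 0x3E) = 0x84; 0x70 ⊕ 0x84 = 0xF4.
P2: E(K, 0x70) = 0xB6; 0xCC ⊕ 0xB6 = 0x7A.
P3: E(K, 0xCC) = 0x12; 0x88 ⊕ 0x12 = 0x9A.
P4: E(K, 0x88) = 0xCE; 0x4A ⊕ 0xCE = 0x84.
P5: E(K, 0x4A) = 0x90; 0xBD ⊕ 0x90 = 0x2D.
Blocks that differ from the original plaintext: P3, P4.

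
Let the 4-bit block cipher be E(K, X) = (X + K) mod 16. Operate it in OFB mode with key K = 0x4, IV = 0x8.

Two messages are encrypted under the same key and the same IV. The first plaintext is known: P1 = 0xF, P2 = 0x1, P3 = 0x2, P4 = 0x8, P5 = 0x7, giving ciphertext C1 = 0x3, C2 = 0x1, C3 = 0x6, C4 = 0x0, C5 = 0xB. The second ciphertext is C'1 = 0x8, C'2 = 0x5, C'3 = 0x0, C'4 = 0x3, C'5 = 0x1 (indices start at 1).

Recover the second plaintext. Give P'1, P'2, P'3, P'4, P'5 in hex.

P'1 = 0x4, P'2 = 0x5, P'3 = 0x4, P'4 = 0xB, P'5 = 0xD

In OFB with a reused IV, both messages share the same keystream S_i, so C_i ⊕ C'_i = P_i ⊕ P'_i and thus P'_i = P_i ⊕ C_i ⊕ C'_i.
P'1: 0xF ⊕ 0x3 ⊕ 0x8 = 0x4.
P'2: 0x1 ⊕ 0x1 ⊕ 0x5 = 0x5.
P'3: 0x2 ⊕ 0x6 ⊕ 0x0 = 0x4.
P'4: 0x8 ⊕ 0x0 ⊕ 0x3 = 0xB.
P'5: 0x7 ⊕ 0xB ⊕ 0x1 = 0xD.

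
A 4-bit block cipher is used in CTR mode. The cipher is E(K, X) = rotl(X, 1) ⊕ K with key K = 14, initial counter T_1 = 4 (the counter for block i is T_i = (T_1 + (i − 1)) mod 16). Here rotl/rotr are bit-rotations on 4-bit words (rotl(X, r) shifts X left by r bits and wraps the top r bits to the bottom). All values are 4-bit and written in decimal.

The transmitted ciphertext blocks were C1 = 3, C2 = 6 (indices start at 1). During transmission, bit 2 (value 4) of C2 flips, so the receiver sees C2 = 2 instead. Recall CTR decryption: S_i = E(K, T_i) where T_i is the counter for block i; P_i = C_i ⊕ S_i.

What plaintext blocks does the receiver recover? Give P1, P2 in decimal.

P1 = 5, P2 = 6

Only C2 changed, to 2. In CTR, a change in C_i flips the same bit in P_i only; the keystream is unaffected. Decrypting the received ciphertext:
P1: T = 4, S = E(K, T) = 6; 3 ⊕ 6 = 5.
P2: T = 5, S = E(K, T) = 4; 2 ⊕ 4 = 6.
Blocks that differ from the original plaintext: P2.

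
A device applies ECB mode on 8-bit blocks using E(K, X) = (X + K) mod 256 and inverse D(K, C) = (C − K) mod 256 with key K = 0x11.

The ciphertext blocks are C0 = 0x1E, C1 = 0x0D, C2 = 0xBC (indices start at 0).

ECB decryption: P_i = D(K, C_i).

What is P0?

P0: D(K, 0x1E) = 0x0D.

P0 = 0x0D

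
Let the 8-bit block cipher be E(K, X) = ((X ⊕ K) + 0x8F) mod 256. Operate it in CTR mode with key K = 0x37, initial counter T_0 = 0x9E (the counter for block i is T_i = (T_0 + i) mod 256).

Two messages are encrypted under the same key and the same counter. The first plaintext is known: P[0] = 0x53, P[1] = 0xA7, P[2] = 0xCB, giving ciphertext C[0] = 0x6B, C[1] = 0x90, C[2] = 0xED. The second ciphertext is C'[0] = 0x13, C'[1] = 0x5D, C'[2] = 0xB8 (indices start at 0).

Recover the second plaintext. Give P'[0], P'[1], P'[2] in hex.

In CTR with a reused counter, both messages share the same keystream S_i, so C_i ⊕ C'_i = P_i ⊕ P'_i and thus P'_i = P_i ⊕ C_i ⊕ C'_i.
P'[0]: 0x53 ⊕ 0x6B ⊕ 0x13 = 0x2B.
P'[1]: 0xA7 ⊕ 0x90 ⊕ 0x5D = 0x6A.
P'[2]: 0xCB ⊕ 0xED ⊕ 0xB8 = 0x9E.

P'[0] = 0x2B, P'[1] = 0x6A, P'[2] = 0x9E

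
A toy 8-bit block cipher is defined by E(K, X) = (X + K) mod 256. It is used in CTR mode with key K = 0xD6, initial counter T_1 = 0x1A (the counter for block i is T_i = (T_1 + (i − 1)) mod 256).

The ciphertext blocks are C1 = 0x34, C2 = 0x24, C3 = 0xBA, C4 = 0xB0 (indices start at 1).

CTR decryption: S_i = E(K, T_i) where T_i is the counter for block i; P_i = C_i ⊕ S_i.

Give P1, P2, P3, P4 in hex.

P1 = 0xC4, P2 = 0xD5, P3 = 0x48, P4 = 0x43

P1: T = 0x1A, S = E(K, T) = 0xF0; 0x34 ⊕ 0xF0 = 0xC4.
P2: T = 0x1B, S = E(K, T) = 0xF1; 0x24 ⊕ 0xF1 = 0xD5.
P3: T = 0x1C, S = E(K, T) = 0xF2; 0xBA ⊕ 0xF2 = 0x48.
P4: T = 0x1D, S = E(K, T) = 0xF3; 0xB0 ⊕ 0xF3 = 0x43.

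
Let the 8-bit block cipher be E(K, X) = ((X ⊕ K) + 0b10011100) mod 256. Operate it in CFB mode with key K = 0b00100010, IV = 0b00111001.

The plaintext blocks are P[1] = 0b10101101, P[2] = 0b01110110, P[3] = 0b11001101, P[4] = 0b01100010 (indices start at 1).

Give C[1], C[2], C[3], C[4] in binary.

C[1] = 0b00011010, C[2] = 0b10100010, C[3] = 0b11010001, C[4] = 0b11101101

CFB encryption: C_i = P_i ⊕ E(K, C_{i−1}), with C_{0} = IV.
C[1]: E(K, 0b00111001) = 0b10110111; 0b10101101 ⊕ 0b10110111 = 0b00011010.
C[2]: E(K, 0b00011010) = 0b11010100; 0b01110110 ⊕ 0b11010100 = 0b10100010.
C[3]: E(K, 0b10100010) = 0b00011100; 0b11001101 ⊕ 0b00011100 = 0b11010001.
C[4]: E(K, 0b11010001) = 0b10001111; 0b01100010 ⊕ 0b10001111 = 0b11101101.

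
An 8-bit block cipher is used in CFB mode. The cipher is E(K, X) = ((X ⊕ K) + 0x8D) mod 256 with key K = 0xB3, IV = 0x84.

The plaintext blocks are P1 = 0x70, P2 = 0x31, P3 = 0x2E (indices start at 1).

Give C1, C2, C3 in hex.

C1 = 0xB4, C2 = 0xA5, C3 = 0x8D

CFB encryption: C_i = P_i ⊕ E(K, C_{i−1}), with C_{0} = IV.
C1: E(K, 0x84) = 0xC4; 0x70 ⊕ 0xC4 = 0xB4.
C2: E(K, 0xB4) = 0x94; 0x31 ⊕ 0x94 = 0xA5.
C3: E(K, 0xA5) = 0xA3; 0x2E ⊕ 0xA3 = 0x8D.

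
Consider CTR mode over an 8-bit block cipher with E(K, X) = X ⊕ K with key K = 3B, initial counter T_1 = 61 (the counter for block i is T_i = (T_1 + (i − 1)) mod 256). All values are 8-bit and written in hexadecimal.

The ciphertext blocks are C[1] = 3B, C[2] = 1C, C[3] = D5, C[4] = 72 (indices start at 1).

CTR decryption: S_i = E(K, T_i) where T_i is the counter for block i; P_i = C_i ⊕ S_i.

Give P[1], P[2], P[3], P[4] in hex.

P[1] = 61, P[2] = 45, P[3] = 8D, P[4] = 2D

P[1]: T = 61, S = E(K, T) = 5A; 3B ⊕ 5A = 61.
P[2]: T = 62, S = E(K, T) = 59; 1C ⊕ 59 = 45.
P[3]: T = 63, S = E(K, T) = 58; D5 ⊕ 58 = 8D.
P[4]: T = 64, S = E(K, T) = 5F; 72 ⊕ 5F = 2D.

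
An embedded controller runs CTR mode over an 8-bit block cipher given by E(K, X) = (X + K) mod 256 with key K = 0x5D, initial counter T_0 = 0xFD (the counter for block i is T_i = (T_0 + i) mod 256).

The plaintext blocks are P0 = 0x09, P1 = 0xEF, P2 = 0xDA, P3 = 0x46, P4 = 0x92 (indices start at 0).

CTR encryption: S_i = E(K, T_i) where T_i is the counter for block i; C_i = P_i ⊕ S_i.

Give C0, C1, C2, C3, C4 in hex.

C0 = 0x53, C1 = 0xB4, C2 = 0x86, C3 = 0x1B, C4 = 0xCC

C0: T = 0xFD, S = E(K, T) = 0x5A; 0x09 ⊕ 0x5A = 0x53.
C1: T = 0xFE, S = E(K, T) = 0x5B; 0xEF ⊕ 0x5B = 0xB4.
C2: T = 0xFF, S = E(K, T) = 0x5C; 0xDA ⊕ 0x5C = 0x86.
C3: T = 0x00, S = E(K, T) = 0x5D; 0x46 ⊕ 0x5D = 0x1B.
C4: T = 0x01, S = E(K, T) = 0x5E; 0x92 ⊕ 0x5E = 0xCC.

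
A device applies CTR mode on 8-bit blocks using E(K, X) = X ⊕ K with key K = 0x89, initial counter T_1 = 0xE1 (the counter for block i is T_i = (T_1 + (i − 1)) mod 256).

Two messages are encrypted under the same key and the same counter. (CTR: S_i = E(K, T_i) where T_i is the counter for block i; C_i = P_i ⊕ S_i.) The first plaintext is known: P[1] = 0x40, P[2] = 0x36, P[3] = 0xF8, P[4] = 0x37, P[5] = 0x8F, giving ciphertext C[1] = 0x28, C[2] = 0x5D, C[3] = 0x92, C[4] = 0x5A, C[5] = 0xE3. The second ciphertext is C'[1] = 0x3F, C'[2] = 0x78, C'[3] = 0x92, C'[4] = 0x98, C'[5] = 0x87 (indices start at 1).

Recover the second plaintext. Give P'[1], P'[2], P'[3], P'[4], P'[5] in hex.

P'[1] = 0x57, P'[2] = 0x13, P'[3] = 0xF8, P'[4] = 0xF5, P'[5] = 0xEB

In CTR with a reused counter, both messages share the same keystream S_i, so C_i ⊕ C'_i = P_i ⊕ P'_i and thus P'_i = P_i ⊕ C_i ⊕ C'_i.
P'[1]: 0x40 ⊕ 0x28 ⊕ 0x3F = 0x57.
P'[2]: 0x36 ⊕ 0x5D ⊕ 0x78 = 0x13.
P'[3]: 0xF8 ⊕ 0x92 ⊕ 0x92 = 0xF8.
P'[4]: 0x37 ⊕ 0x5A ⊕ 0x98 = 0xF5.
P'[5]: 0x8F ⊕ 0xE3 ⊕ 0x87 = 0xEB.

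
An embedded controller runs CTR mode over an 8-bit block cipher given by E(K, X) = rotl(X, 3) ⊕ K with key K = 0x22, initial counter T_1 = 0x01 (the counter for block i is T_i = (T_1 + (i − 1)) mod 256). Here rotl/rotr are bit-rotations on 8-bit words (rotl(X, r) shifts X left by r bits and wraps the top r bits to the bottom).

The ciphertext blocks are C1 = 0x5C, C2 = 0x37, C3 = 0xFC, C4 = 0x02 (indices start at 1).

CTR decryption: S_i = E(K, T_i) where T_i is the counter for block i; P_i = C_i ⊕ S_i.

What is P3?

P3: T = 0x03, S = E(K, T) = 0x3A; 0xFC ⊕ 0x3A = 0xC6.

P3 = 0xC6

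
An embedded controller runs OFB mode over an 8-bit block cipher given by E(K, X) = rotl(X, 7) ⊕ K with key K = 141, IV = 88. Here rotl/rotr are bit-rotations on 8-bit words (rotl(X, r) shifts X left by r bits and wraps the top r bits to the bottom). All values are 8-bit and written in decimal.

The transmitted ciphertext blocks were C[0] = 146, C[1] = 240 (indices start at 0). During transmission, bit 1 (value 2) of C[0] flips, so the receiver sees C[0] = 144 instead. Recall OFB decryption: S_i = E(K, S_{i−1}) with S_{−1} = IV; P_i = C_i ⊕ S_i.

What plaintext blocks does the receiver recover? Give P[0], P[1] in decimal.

P[0] = 49, P[1] = 173

Only C[0] changed, to 144. In OFB, a change in C_i flips the same bit in P_i only; the keystream is unaffected. Decrypting the received ciphertext:
P[0]: S = E(K, 88) = 161; 144 ⊕ 161 = 49.
P[1]: S = E(K, 161) = 93; 240 ⊕ 93 = 173.
Blocks that differ from the original plaintext: P[0].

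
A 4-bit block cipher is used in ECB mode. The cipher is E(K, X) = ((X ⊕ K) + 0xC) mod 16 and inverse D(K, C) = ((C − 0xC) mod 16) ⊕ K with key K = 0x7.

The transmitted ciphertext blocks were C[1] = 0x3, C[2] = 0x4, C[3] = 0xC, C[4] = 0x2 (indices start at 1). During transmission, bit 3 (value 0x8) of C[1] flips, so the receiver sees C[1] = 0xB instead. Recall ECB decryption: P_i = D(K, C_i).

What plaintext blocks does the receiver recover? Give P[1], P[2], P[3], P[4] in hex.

Only C[1] changed, to 0xB. In ECB, a change in C_i affects only P_i. Decrypting the received ciphertext:
P[1]: D(K, 0xB) = 0x8.
P[2]: D(K, 0x4) = 0xF.
P[3]: D(K, 0xC) = 0x7.
P[4]: D(K, 0x2) = 0x1.
Blocks that differ from the original plaintext: P[1].

P[1] = 0x8, P[2] = 0xF, P[3] = 0x7, P[4] = 0x1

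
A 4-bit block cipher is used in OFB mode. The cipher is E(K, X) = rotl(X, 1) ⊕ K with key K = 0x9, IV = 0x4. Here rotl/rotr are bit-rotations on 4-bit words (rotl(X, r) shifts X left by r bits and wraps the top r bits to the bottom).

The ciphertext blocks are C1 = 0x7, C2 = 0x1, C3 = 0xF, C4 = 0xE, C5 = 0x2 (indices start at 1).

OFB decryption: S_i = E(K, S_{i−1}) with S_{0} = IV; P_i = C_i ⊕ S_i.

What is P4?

P4 = 0xA

P1: S = E(K, 0x4) = 0x1; 0x7 ⊕ 0x1 = 0x6.
P2: S = E(K, 0x1) = 0xB; 0x1 ⊕ 0xB = 0xA.
P3: S = E(K, 0xB) = 0xE; 0xF ⊕ 0xE = 0x1.
P4: S = E(K, 0xE) = 0x4; 0xE ⊕ 0x4 = 0xA.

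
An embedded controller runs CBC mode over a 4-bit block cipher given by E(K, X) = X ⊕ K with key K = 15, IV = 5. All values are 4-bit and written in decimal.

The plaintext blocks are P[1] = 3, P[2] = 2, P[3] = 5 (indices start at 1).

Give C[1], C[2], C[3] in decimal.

C[1] = 9, C[2] = 4, C[3] = 14

CBC encryption: C_i = E(K, P_i ⊕ C_{i−1}), with C_{0} = IV.
C[1]: P[1] ⊕ 5 = 6; E(K, 6) = 9.
C[2]: P[2] ⊕ 9 = 11; E(K, 11) = 4.
C[3]: P[3] ⊕ 4 = 1; E(K, 1) = 14.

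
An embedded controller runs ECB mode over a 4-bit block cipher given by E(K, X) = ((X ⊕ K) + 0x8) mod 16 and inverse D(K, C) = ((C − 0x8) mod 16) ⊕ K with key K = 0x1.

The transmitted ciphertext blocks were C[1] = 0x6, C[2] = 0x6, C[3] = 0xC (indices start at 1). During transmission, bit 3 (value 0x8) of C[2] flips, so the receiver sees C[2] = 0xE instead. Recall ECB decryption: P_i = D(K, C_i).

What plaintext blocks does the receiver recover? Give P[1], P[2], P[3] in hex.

P[1] = 0xF, P[2] = 0x7, P[3] = 0x5

Only C[2] changed, to 0xE. In ECB, a change in C_i affects only P_i. Decrypting the received ciphertext:
P[1]: D(K, 0x6) = 0xF.
P[2]: D(K, 0xE) = 0x7.
P[3]: D(K, 0xC) = 0x5.
Blocks that differ from the original plaintext: P[2].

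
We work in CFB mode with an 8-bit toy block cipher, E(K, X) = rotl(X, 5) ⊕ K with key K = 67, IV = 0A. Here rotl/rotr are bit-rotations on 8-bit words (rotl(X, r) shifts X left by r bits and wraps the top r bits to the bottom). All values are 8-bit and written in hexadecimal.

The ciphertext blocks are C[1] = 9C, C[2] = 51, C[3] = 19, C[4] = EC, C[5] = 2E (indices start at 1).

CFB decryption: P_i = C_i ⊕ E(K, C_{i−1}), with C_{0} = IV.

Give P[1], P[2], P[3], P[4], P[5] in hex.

P[1] = BA, P[2] = A5, P[3] = 54, P[4] = A8, P[5] = D4

P[1]: E(K, 0A) = 26; 9C ⊕ 26 = BA.
P[2]: E(K, 9C) = F4; 51 ⊕ F4 = A5.
P[3]: E(K, 51) = 4D; 19 ⊕ 4D = 54.
P[4]: E(K, 19) = 44; EC ⊕ 44 = A8.
P[5]: E(K, EC) = FA; 2E ⊕ FA = D4.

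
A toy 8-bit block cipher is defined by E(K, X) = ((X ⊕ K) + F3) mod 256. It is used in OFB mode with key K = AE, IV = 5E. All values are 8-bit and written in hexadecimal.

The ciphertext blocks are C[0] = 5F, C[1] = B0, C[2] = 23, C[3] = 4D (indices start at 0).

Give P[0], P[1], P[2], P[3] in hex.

P[0] = BC, P[1] = F0, P[2] = C2, P[3] = 0F

OFB decryption: S_i = E(K, S_{i−1}) with S_{−1} = IV; P_i = C_i ⊕ S_i.
P[0]: S = E(K, 5E) = E3; 5F ⊕ E3 = BC.
P[1]: S = E(K, E3) = 40; B0 ⊕ 40 = F0.
P[2]: S = E(K, 40) = E1; 23 ⊕ E1 = C2.
P[3]: S = E(K, E1) = 42; 4D ⊕ 42 = 0F.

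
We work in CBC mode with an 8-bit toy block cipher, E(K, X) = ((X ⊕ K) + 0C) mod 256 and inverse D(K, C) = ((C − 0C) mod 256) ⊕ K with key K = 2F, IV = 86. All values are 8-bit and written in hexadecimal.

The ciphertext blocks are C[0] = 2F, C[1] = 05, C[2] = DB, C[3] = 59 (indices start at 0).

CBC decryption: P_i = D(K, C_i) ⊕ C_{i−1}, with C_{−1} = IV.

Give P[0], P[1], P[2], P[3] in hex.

P[0] = 8A, P[1] = F9, P[2] = E5, P[3] = B9

P[0]: D(K, 2F) = 0C; 0C ⊕ 86 = 8A.
P[1]: D(K, 05) = D6; D6 ⊕ 2F = F9.
P[2]: D(K, DB) = E0; E0 ⊕ 05 = E5.
P[3]: D(K, 59) = 62; 62 ⊕ DB = B9.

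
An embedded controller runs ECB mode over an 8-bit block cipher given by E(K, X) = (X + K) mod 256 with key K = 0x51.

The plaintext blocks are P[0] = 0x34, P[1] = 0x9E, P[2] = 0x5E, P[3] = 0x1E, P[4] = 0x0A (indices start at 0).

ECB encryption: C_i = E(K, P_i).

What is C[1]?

C[1]: E(K, 0x9E) = 0xEF.

C[1] = 0xEF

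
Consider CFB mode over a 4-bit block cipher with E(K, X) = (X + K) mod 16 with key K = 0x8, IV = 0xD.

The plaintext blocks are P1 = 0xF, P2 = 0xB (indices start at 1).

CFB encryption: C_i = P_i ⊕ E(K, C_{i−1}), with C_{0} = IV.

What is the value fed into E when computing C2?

C1: E(K, 0xD) = 0x5; 0xF ⊕ 0x5 = 0xA.
C2: E(K, 0xA) = 0x2; 0xB ⊕ 0x2 = 0x9.
So the input to E for block 2 is 0xA.

0xA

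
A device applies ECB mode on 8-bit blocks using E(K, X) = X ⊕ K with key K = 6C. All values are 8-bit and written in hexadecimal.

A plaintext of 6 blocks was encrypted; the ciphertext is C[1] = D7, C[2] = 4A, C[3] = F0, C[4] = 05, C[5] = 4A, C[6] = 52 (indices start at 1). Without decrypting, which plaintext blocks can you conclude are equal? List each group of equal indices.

P[2] = P[5]

ECB encrypts each block independently with the same key, so equal ciphertext blocks imply equal plaintext blocks.
C[2] = C[5] = 4A, so P[2] = P[5].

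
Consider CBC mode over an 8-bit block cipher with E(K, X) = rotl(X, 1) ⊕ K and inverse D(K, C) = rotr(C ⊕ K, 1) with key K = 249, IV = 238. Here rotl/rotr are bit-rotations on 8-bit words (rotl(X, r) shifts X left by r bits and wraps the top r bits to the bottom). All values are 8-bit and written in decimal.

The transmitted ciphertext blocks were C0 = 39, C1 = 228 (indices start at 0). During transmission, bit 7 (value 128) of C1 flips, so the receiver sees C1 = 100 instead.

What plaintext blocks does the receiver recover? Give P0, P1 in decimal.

CBC decryption: P_i = D(K, C_i) ⊕ C_{i−1}, with C_{−1} = IV.
Only C1 changed, to 100. In CBC, a change in C_i garbles P_i and flips the same bit in P_{i+1}. Decrypting the received ciphertext:
P0: D(K, 39) = 111; 111 ⊕ 238 = 129.
P1: D(K, 100) = 206; 206 ⊕ 39 = 233.
Blocks that differ from the original plaintext: P1.

P0 = 129, P1 = 233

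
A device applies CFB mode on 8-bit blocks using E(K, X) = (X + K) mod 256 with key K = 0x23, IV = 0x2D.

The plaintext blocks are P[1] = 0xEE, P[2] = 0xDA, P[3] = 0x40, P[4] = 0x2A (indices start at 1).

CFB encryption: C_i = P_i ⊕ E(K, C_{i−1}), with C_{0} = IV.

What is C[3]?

C[3] = 0x1E

C[1]: E(K, 0x2D) = 0x50; 0xEE ⊕ 0x50 = 0xBE.
C[2]: E(K, 0xBE) = 0xE1; 0xDA ⊕ 0xE1 = 0x3B.
C[3]: E(K, 0x3B) = 0x5E; 0x40 ⊕ 0x5E = 0x1E.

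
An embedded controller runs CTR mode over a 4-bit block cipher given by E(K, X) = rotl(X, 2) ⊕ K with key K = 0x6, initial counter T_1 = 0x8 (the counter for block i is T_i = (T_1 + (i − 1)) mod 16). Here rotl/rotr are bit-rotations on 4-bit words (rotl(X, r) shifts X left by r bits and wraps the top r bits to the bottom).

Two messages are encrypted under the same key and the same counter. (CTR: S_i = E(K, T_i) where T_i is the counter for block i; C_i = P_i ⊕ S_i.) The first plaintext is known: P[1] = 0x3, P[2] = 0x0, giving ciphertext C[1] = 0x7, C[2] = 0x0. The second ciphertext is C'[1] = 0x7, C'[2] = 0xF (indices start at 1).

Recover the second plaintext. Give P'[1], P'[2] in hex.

P'[1] = 0x3, P'[2] = 0xF

In CTR with a reused counter, both messages share the same keystream S_i, so C_i ⊕ C'_i = P_i ⊕ P'_i and thus P'_i = P_i ⊕ C_i ⊕ C'_i.
P'[1]: 0x3 ⊕ 0x7 ⊕ 0x7 = 0x3.
P'[2]: 0x0 ⊕ 0x0 ⊕ 0xF = 0xF.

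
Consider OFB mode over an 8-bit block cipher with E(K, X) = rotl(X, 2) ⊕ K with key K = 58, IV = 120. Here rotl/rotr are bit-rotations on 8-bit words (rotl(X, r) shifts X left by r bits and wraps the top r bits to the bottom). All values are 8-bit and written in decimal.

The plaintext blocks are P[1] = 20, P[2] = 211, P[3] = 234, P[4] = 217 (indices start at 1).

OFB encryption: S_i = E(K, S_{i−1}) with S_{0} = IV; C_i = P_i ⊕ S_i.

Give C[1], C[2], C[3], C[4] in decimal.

C[1]: S = E(K, 120) = 219; 20 ⊕ 219 = 207.
C[2]: S = E(K, 219) = 85; 211 ⊕ 85 = 134.
C[3]: S = E(K, 85) = 111; 234 ⊕ 111 = 133.
C[4]: S = E(K, 111) = 135; 217 ⊕ 135 = 94.

C[1] = 207, C[2] = 134, C[3] = 133, C[4] = 94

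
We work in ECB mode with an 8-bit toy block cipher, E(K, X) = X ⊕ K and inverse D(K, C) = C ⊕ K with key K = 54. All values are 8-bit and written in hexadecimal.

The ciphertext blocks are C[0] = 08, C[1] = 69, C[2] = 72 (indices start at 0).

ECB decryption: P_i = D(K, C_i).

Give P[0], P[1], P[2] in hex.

P[0] = 5C, P[1] = 3D, P[2] = 26

P[0]: D(K, 08) = 5C.
P[1]: D(K, 69) = 3D.
P[2]: D(K, 72) = 26.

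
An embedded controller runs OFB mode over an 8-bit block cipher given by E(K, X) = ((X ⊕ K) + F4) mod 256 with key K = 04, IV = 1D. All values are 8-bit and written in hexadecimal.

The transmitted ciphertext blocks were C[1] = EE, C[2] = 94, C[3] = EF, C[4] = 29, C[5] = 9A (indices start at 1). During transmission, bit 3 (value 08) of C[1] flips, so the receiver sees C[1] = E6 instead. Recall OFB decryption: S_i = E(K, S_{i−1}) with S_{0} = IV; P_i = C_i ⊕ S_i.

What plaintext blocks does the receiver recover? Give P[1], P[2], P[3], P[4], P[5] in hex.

P[1] = EB, P[2] = 69, P[3] = 02, P[4] = F4, P[5] = 57

Only C[1] changed, to E6. In OFB, a change in C_i flips the same bit in P_i only; the keystream is unaffected. Decrypting the received ciphertext:
P[1]: S = E(K, 1D) = 0D; E6 ⊕ 0D = EB.
P[2]: S = E(K, 0D) = FD; 94 ⊕ FD = 69.
P[3]: S = E(K, FD) = ED; EF ⊕ ED = 02.
P[4]: S = E(K, ED) = DD; 29 ⊕ DD = F4.
P[5]: S = E(K, DD) = CD; 9A ⊕ CD = 57.
Blocks that differ from the original plaintext: P[1].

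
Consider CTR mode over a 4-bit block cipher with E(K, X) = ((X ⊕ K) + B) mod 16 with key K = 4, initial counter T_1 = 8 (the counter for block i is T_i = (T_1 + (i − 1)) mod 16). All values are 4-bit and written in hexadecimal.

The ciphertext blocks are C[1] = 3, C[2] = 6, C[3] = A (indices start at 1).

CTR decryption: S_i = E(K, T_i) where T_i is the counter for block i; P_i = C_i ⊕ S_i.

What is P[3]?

P[3]: T = A, S = E(K, T) = 9; A ⊕ 9 = 3.

P[3] = 3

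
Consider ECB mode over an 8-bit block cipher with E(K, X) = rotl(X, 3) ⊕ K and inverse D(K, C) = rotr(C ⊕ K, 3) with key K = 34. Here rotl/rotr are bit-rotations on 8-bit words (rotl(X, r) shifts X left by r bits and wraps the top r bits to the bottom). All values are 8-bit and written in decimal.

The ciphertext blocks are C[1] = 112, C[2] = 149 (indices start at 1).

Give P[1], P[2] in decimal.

ECB decryption: P_i = D(K, C_i).
P[1]: D(K, 112) = 74.
P[2]: D(K, 149) = 246.

P[1] = 74, P[2] = 246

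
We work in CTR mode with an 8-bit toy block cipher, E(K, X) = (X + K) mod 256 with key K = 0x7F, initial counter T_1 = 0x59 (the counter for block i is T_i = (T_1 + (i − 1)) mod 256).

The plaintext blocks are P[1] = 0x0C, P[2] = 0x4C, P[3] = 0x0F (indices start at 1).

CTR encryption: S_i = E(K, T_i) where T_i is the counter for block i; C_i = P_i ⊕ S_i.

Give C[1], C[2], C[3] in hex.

C[1]: T = 0x59, S = E(K, T) = 0xD8; 0x0C ⊕ 0xD8 = 0xD4.
C[2]: T = 0x5A, S = E(K, T) = 0xD9; 0x4C ⊕ 0xD9 = 0x95.
C[3]: T = 0x5B, S = E(K, T) = 0xDA; 0x0F ⊕ 0xDA = 0xD5.

C[1] = 0xD4, C[2] = 0x95, C[3] = 0xD5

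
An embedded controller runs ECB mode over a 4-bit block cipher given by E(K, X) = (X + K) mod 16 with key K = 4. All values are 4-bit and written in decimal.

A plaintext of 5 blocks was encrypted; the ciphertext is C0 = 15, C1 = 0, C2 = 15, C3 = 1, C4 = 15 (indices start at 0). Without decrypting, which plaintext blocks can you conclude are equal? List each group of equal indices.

P0 = P2 = P4

ECB encrypts each block independently with the same key, so equal ciphertext blocks imply equal plaintext blocks.
C0 = C2 = C4 = 15, so P0 = P2 = P4.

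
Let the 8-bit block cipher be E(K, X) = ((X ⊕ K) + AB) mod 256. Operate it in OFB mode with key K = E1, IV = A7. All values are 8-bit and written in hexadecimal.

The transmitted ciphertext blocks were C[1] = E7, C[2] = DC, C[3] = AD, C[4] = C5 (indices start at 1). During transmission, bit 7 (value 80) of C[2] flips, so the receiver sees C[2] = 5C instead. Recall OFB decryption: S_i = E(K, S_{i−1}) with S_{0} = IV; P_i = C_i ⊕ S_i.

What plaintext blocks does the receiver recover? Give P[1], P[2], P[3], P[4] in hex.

Only C[2] changed, to 5C. In OFB, a change in C_i flips the same bit in P_i only; the keystream is unaffected. Decrypting the received ciphertext:
P[1]: S = E(K, A7) = F1; E7 ⊕ F1 = 16.
P[2]: S = E(K, F1) = BB; 5C ⊕ BB = E7.
P[3]: S = E(K, BB) = 05; AD ⊕ 05 = A8.
P[4]: S = E(K, 05) = 8F; C5 ⊕ 8F = 4A.
Blocks that differ from the original plaintext: P[2].

P[1] = 16, P[2] = E7, P[3] = A8, P[4] = 4A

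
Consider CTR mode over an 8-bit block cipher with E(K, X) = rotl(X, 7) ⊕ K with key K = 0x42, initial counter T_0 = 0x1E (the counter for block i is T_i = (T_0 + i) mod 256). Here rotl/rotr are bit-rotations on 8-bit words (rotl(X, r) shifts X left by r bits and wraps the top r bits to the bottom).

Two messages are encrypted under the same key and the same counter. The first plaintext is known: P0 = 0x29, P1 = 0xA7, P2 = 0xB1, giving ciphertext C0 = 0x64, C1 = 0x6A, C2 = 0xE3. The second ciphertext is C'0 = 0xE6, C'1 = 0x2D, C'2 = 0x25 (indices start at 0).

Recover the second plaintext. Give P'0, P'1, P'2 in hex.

P'0 = 0xAB, P'1 = 0xE0, P'2 = 0x77

In CTR with a reused counter, both messages share the same keystream S_i, so C_i ⊕ C'_i = P_i ⊕ P'_i and thus P'_i = P_i ⊕ C_i ⊕ C'_i.
P'0: 0x29 ⊕ 0x64 ⊕ 0xE6 = 0xAB.
P'1: 0xA7 ⊕ 0x6A ⊕ 0x2D = 0xE0.
P'2: 0xB1 ⊕ 0xE3 ⊕ 0x25 = 0x77.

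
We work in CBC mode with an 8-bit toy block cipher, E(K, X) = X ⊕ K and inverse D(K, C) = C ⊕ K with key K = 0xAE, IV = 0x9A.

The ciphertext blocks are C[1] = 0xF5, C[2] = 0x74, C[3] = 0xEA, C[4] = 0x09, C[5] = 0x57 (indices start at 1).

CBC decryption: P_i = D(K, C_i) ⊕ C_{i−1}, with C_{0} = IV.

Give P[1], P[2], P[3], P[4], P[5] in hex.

P[1] = 0xC1, P[2] = 0x2F, P[3] = 0x30, P[4] = 0x4D, P[5] = 0xF0

P[1]: D(K, 0xF5) = 0x5B; 0x5B ⊕ 0x9A = 0xC1.
P[2]: D(K, 0x74) = 0xDA; 0xDA ⊕ 0xF5 = 0x2F.
P[3]: D(K, 0xEA) = 0x44; 0x44 ⊕ 0x74 = 0x30.
P[4]: D(K, 0x09) = 0xA7; 0xA7 ⊕ 0xEA = 0x4D.
P[5]: D(K, 0x57) = 0xF9; 0xF9 ⊕ 0x09 = 0xF0.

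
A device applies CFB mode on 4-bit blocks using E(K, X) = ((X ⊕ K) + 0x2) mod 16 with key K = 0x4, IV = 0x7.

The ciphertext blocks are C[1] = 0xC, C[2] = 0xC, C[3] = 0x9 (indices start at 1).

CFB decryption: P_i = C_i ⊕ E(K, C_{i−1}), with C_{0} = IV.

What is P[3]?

P[3]: E(K, 0xC) = 0xA; 0x9 ⊕ 0xA = 0x3.

P[3] = 0x3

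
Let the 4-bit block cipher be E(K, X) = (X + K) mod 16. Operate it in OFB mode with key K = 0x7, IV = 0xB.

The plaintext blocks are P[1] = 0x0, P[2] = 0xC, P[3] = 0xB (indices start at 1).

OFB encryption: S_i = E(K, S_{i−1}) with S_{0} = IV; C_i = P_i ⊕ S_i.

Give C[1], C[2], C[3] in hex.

C[1] = 0x2, C[2] = 0x5, C[3] = 0xB

C[1]: S = E(K, 0xB) = 0x2; 0x0 ⊕ 0x2 = 0x2.
C[2]: S = E(K, 0x2) = 0x9; 0xC ⊕ 0x9 = 0x5.
C[3]: S = E(K, 0x9) = 0x0; 0xB ⊕ 0x0 = 0xB.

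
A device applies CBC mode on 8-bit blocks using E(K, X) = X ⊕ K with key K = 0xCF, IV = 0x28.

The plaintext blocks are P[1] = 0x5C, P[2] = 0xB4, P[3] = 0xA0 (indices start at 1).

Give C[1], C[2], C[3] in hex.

CBC encryption: C_i = E(K, P_i ⊕ C_{i−1}), with C_{0} = IV.
C[1]: P[1] ⊕ 0x28 = 0x74; E(K, 0x74) = 0xBB.
C[2]: P[2] ⊕ 0xBB = 0x0F; E(K, 0x0F) = 0xC0.
C[3]: P[3] ⊕ 0xC0 = 0x60; E(K, 0x60) = 0xAF.

C[1] = 0xBB, C[2] = 0xC0, C[3] = 0xAF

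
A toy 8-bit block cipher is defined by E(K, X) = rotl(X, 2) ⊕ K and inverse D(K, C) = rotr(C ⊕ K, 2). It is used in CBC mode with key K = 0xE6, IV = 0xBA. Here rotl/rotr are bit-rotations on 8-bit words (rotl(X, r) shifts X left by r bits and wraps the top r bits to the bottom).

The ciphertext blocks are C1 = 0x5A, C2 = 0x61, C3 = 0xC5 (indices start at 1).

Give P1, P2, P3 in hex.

P1 = 0x95, P2 = 0xBB, P3 = 0xA9

CBC decryption: P_i = D(K, C_i) ⊕ C_{i−1}, with C_{0} = IV.
P1: D(K, 0x5A) = 0x2F; 0x2F ⊕ 0xBA = 0x95.
P2: D(K, 0x61) = 0xE1; 0xE1 ⊕ 0x5A = 0xBB.
P3: D(K, 0xC5) = 0xC8; 0xC8 ⊕ 0x61 = 0xA9.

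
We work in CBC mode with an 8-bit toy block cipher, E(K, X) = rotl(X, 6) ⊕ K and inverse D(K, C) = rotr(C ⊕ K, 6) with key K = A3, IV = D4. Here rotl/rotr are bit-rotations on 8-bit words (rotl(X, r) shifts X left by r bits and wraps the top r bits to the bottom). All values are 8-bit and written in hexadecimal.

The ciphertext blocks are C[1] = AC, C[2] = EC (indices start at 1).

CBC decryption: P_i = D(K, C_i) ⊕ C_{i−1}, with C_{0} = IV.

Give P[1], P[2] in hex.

P[1]: D(K, AC) = 3C; 3C ⊕ D4 = E8.
P[2]: D(K, EC) = 3D; 3D ⊕ AC = 91.

P[1] = E8, P[2] = 91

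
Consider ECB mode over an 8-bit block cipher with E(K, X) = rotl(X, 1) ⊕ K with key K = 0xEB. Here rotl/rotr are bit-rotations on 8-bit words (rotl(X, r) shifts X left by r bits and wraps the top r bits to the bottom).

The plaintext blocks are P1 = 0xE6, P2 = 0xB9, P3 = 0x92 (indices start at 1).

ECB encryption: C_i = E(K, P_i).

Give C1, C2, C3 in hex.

C1: E(K, 0xE6) = 0x26.
C2: E(K, 0xB9) = 0x98.
C3: E(K, 0x92) = 0xCE.

C1 = 0x26, C2 = 0x98, C3 = 0xCE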